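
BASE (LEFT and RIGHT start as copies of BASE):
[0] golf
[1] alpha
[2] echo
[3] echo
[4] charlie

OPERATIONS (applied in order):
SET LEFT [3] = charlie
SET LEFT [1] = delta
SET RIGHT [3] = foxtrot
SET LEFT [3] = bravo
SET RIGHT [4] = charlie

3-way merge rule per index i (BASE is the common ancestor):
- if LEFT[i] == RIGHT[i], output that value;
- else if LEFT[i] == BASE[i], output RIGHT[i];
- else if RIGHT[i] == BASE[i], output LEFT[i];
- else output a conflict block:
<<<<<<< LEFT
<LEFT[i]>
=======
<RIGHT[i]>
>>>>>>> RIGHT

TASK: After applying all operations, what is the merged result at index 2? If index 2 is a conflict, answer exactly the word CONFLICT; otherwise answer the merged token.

Final LEFT:  [golf, delta, echo, bravo, charlie]
Final RIGHT: [golf, alpha, echo, foxtrot, charlie]
i=0: L=golf R=golf -> agree -> golf
i=1: L=delta, R=alpha=BASE -> take LEFT -> delta
i=2: L=echo R=echo -> agree -> echo
i=3: BASE=echo L=bravo R=foxtrot all differ -> CONFLICT
i=4: L=charlie R=charlie -> agree -> charlie
Index 2 -> echo

Answer: echo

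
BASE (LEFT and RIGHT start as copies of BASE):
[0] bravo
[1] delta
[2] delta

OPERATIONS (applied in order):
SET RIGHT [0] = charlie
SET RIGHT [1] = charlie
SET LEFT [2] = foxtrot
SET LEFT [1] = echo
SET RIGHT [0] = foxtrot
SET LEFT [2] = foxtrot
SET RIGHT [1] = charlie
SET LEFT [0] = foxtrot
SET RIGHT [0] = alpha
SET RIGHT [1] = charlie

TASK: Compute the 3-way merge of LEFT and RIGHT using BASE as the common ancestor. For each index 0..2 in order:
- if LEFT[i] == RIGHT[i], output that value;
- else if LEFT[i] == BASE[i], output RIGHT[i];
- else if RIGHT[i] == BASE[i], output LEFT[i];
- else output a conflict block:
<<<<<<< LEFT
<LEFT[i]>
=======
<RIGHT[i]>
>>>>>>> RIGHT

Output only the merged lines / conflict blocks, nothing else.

Answer: <<<<<<< LEFT
foxtrot
=======
alpha
>>>>>>> RIGHT
<<<<<<< LEFT
echo
=======
charlie
>>>>>>> RIGHT
foxtrot

Derivation:
Final LEFT:  [foxtrot, echo, foxtrot]
Final RIGHT: [alpha, charlie, delta]
i=0: BASE=bravo L=foxtrot R=alpha all differ -> CONFLICT
i=1: BASE=delta L=echo R=charlie all differ -> CONFLICT
i=2: L=foxtrot, R=delta=BASE -> take LEFT -> foxtrot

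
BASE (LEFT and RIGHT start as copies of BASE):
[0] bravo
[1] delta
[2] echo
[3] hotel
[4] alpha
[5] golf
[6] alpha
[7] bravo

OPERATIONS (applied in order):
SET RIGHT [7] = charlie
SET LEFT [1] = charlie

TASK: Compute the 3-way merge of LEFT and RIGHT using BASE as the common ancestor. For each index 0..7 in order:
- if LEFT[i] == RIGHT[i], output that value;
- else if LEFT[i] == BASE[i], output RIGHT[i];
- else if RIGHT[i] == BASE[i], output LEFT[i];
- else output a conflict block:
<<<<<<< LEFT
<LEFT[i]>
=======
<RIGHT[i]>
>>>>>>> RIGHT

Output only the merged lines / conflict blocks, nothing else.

Answer: bravo
charlie
echo
hotel
alpha
golf
alpha
charlie

Derivation:
Final LEFT:  [bravo, charlie, echo, hotel, alpha, golf, alpha, bravo]
Final RIGHT: [bravo, delta, echo, hotel, alpha, golf, alpha, charlie]
i=0: L=bravo R=bravo -> agree -> bravo
i=1: L=charlie, R=delta=BASE -> take LEFT -> charlie
i=2: L=echo R=echo -> agree -> echo
i=3: L=hotel R=hotel -> agree -> hotel
i=4: L=alpha R=alpha -> agree -> alpha
i=5: L=golf R=golf -> agree -> golf
i=6: L=alpha R=alpha -> agree -> alpha
i=7: L=bravo=BASE, R=charlie -> take RIGHT -> charlie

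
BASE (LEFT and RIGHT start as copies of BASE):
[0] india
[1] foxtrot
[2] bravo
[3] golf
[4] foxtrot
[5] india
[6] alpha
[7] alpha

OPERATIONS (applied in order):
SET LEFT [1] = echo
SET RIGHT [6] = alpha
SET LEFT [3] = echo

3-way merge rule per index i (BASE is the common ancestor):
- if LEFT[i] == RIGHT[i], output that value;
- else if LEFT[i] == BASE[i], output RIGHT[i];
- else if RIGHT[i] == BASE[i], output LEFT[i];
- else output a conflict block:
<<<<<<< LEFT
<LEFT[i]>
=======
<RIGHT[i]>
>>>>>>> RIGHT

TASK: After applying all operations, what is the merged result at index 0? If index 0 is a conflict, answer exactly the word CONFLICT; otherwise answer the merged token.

Answer: india

Derivation:
Final LEFT:  [india, echo, bravo, echo, foxtrot, india, alpha, alpha]
Final RIGHT: [india, foxtrot, bravo, golf, foxtrot, india, alpha, alpha]
i=0: L=india R=india -> agree -> india
i=1: L=echo, R=foxtrot=BASE -> take LEFT -> echo
i=2: L=bravo R=bravo -> agree -> bravo
i=3: L=echo, R=golf=BASE -> take LEFT -> echo
i=4: L=foxtrot R=foxtrot -> agree -> foxtrot
i=5: L=india R=india -> agree -> india
i=6: L=alpha R=alpha -> agree -> alpha
i=7: L=alpha R=alpha -> agree -> alpha
Index 0 -> india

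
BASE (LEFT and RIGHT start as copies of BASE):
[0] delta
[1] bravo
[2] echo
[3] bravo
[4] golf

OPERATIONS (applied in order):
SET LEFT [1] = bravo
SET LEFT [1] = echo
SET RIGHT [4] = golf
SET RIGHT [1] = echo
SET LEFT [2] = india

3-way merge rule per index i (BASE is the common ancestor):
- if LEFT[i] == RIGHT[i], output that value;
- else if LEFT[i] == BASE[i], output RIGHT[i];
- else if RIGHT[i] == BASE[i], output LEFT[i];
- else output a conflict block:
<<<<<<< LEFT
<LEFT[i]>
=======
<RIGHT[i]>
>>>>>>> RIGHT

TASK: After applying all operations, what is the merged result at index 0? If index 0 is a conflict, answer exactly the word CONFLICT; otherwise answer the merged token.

Final LEFT:  [delta, echo, india, bravo, golf]
Final RIGHT: [delta, echo, echo, bravo, golf]
i=0: L=delta R=delta -> agree -> delta
i=1: L=echo R=echo -> agree -> echo
i=2: L=india, R=echo=BASE -> take LEFT -> india
i=3: L=bravo R=bravo -> agree -> bravo
i=4: L=golf R=golf -> agree -> golf
Index 0 -> delta

Answer: delta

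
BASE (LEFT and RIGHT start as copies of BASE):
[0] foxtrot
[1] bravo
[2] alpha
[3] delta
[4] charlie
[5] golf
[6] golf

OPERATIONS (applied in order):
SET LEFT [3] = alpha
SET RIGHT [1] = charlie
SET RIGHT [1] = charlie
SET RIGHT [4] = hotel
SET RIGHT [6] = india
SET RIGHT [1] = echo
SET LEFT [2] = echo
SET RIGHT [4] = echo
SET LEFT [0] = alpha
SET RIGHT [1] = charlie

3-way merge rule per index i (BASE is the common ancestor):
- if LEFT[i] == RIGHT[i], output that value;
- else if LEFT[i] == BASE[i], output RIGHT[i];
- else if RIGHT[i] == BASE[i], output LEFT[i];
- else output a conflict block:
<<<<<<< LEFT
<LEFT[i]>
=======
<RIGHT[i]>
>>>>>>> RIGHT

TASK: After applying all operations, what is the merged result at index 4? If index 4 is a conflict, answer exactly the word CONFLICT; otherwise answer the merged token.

Answer: echo

Derivation:
Final LEFT:  [alpha, bravo, echo, alpha, charlie, golf, golf]
Final RIGHT: [foxtrot, charlie, alpha, delta, echo, golf, india]
i=0: L=alpha, R=foxtrot=BASE -> take LEFT -> alpha
i=1: L=bravo=BASE, R=charlie -> take RIGHT -> charlie
i=2: L=echo, R=alpha=BASE -> take LEFT -> echo
i=3: L=alpha, R=delta=BASE -> take LEFT -> alpha
i=4: L=charlie=BASE, R=echo -> take RIGHT -> echo
i=5: L=golf R=golf -> agree -> golf
i=6: L=golf=BASE, R=india -> take RIGHT -> india
Index 4 -> echo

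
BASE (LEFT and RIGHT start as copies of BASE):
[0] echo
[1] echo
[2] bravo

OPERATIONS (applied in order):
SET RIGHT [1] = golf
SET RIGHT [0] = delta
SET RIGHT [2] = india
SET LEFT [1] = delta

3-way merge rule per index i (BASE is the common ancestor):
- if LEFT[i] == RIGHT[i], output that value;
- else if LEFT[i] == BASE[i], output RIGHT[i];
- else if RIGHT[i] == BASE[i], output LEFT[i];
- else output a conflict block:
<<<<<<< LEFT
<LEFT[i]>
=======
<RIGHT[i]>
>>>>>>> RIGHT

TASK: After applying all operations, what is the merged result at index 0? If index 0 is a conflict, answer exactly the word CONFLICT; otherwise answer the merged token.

Answer: delta

Derivation:
Final LEFT:  [echo, delta, bravo]
Final RIGHT: [delta, golf, india]
i=0: L=echo=BASE, R=delta -> take RIGHT -> delta
i=1: BASE=echo L=delta R=golf all differ -> CONFLICT
i=2: L=bravo=BASE, R=india -> take RIGHT -> india
Index 0 -> delta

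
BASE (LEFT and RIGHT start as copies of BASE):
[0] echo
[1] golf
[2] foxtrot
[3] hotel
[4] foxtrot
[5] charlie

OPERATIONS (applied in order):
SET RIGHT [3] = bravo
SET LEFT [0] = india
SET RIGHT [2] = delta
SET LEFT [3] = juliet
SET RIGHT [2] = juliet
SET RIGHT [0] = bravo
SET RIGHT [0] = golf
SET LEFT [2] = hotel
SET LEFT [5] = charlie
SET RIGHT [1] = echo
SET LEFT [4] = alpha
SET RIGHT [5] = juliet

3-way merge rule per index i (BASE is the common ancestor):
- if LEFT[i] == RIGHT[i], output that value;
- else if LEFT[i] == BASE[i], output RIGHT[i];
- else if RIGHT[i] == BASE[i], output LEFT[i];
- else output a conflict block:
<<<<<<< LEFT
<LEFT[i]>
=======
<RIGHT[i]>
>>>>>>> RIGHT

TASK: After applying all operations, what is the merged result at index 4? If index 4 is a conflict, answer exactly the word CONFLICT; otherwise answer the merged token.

Answer: alpha

Derivation:
Final LEFT:  [india, golf, hotel, juliet, alpha, charlie]
Final RIGHT: [golf, echo, juliet, bravo, foxtrot, juliet]
i=0: BASE=echo L=india R=golf all differ -> CONFLICT
i=1: L=golf=BASE, R=echo -> take RIGHT -> echo
i=2: BASE=foxtrot L=hotel R=juliet all differ -> CONFLICT
i=3: BASE=hotel L=juliet R=bravo all differ -> CONFLICT
i=4: L=alpha, R=foxtrot=BASE -> take LEFT -> alpha
i=5: L=charlie=BASE, R=juliet -> take RIGHT -> juliet
Index 4 -> alpha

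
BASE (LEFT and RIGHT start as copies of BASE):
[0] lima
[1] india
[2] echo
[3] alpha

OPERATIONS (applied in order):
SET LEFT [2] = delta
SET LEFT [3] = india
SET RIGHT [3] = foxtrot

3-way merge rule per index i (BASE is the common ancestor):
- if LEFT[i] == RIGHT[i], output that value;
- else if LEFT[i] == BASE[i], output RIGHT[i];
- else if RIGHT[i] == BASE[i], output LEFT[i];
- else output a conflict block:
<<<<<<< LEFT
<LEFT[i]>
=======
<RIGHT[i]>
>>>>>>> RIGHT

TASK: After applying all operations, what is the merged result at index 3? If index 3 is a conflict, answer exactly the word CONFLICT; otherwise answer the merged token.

Answer: CONFLICT

Derivation:
Final LEFT:  [lima, india, delta, india]
Final RIGHT: [lima, india, echo, foxtrot]
i=0: L=lima R=lima -> agree -> lima
i=1: L=india R=india -> agree -> india
i=2: L=delta, R=echo=BASE -> take LEFT -> delta
i=3: BASE=alpha L=india R=foxtrot all differ -> CONFLICT
Index 3 -> CONFLICT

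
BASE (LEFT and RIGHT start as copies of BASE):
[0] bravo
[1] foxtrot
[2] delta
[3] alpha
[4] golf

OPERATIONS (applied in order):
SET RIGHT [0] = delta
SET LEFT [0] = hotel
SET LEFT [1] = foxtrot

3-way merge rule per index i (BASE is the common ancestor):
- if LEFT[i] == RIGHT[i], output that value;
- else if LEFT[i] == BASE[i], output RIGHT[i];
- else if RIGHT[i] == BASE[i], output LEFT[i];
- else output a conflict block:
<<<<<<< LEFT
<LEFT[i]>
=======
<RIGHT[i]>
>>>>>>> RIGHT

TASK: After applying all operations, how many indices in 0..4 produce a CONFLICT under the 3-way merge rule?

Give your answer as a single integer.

Final LEFT:  [hotel, foxtrot, delta, alpha, golf]
Final RIGHT: [delta, foxtrot, delta, alpha, golf]
i=0: BASE=bravo L=hotel R=delta all differ -> CONFLICT
i=1: L=foxtrot R=foxtrot -> agree -> foxtrot
i=2: L=delta R=delta -> agree -> delta
i=3: L=alpha R=alpha -> agree -> alpha
i=4: L=golf R=golf -> agree -> golf
Conflict count: 1

Answer: 1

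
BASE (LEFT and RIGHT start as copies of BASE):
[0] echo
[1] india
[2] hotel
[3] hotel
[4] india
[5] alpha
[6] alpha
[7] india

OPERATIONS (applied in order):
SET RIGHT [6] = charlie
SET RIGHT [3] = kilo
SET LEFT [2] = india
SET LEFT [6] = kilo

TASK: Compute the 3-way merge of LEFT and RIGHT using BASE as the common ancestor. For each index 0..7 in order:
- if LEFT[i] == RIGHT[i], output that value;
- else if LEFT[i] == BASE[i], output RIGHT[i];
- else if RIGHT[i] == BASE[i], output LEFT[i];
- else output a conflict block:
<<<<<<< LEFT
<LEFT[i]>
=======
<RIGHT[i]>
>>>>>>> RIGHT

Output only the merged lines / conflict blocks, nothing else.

Final LEFT:  [echo, india, india, hotel, india, alpha, kilo, india]
Final RIGHT: [echo, india, hotel, kilo, india, alpha, charlie, india]
i=0: L=echo R=echo -> agree -> echo
i=1: L=india R=india -> agree -> india
i=2: L=india, R=hotel=BASE -> take LEFT -> india
i=3: L=hotel=BASE, R=kilo -> take RIGHT -> kilo
i=4: L=india R=india -> agree -> india
i=5: L=alpha R=alpha -> agree -> alpha
i=6: BASE=alpha L=kilo R=charlie all differ -> CONFLICT
i=7: L=india R=india -> agree -> india

Answer: echo
india
india
kilo
india
alpha
<<<<<<< LEFT
kilo
=======
charlie
>>>>>>> RIGHT
india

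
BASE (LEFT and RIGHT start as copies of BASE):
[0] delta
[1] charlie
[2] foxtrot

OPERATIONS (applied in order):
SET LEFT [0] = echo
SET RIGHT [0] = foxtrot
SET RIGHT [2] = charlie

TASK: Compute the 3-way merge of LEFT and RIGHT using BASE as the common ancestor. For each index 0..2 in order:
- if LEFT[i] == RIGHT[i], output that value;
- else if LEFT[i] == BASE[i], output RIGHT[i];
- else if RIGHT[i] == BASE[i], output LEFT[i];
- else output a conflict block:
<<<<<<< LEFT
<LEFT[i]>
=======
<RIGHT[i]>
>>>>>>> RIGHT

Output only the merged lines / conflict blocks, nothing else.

Answer: <<<<<<< LEFT
echo
=======
foxtrot
>>>>>>> RIGHT
charlie
charlie

Derivation:
Final LEFT:  [echo, charlie, foxtrot]
Final RIGHT: [foxtrot, charlie, charlie]
i=0: BASE=delta L=echo R=foxtrot all differ -> CONFLICT
i=1: L=charlie R=charlie -> agree -> charlie
i=2: L=foxtrot=BASE, R=charlie -> take RIGHT -> charlie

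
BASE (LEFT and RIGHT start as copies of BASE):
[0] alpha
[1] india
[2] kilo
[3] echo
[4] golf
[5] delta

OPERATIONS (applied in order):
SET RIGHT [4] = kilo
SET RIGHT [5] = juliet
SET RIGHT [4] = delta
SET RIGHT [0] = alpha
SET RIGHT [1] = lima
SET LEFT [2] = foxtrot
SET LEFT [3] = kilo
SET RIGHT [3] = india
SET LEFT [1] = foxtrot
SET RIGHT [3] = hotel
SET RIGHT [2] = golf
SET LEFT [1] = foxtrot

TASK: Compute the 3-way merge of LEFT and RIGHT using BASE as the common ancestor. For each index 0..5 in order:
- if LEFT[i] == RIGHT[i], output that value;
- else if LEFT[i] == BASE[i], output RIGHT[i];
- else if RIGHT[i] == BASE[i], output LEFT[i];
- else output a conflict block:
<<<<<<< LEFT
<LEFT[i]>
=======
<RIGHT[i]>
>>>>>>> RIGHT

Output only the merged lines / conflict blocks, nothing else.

Answer: alpha
<<<<<<< LEFT
foxtrot
=======
lima
>>>>>>> RIGHT
<<<<<<< LEFT
foxtrot
=======
golf
>>>>>>> RIGHT
<<<<<<< LEFT
kilo
=======
hotel
>>>>>>> RIGHT
delta
juliet

Derivation:
Final LEFT:  [alpha, foxtrot, foxtrot, kilo, golf, delta]
Final RIGHT: [alpha, lima, golf, hotel, delta, juliet]
i=0: L=alpha R=alpha -> agree -> alpha
i=1: BASE=india L=foxtrot R=lima all differ -> CONFLICT
i=2: BASE=kilo L=foxtrot R=golf all differ -> CONFLICT
i=3: BASE=echo L=kilo R=hotel all differ -> CONFLICT
i=4: L=golf=BASE, R=delta -> take RIGHT -> delta
i=5: L=delta=BASE, R=juliet -> take RIGHT -> juliet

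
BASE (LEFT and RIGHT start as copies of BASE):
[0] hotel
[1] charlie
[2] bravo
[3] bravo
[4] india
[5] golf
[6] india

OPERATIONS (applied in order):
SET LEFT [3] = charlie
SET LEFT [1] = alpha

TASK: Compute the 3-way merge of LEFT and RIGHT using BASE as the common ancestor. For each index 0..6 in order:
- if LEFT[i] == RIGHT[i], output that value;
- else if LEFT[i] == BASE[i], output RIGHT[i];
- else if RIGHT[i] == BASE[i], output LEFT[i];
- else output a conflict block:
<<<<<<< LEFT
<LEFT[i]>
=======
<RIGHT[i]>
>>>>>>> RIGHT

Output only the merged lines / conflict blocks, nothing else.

Answer: hotel
alpha
bravo
charlie
india
golf
india

Derivation:
Final LEFT:  [hotel, alpha, bravo, charlie, india, golf, india]
Final RIGHT: [hotel, charlie, bravo, bravo, india, golf, india]
i=0: L=hotel R=hotel -> agree -> hotel
i=1: L=alpha, R=charlie=BASE -> take LEFT -> alpha
i=2: L=bravo R=bravo -> agree -> bravo
i=3: L=charlie, R=bravo=BASE -> take LEFT -> charlie
i=4: L=india R=india -> agree -> india
i=5: L=golf R=golf -> agree -> golf
i=6: L=india R=india -> agree -> india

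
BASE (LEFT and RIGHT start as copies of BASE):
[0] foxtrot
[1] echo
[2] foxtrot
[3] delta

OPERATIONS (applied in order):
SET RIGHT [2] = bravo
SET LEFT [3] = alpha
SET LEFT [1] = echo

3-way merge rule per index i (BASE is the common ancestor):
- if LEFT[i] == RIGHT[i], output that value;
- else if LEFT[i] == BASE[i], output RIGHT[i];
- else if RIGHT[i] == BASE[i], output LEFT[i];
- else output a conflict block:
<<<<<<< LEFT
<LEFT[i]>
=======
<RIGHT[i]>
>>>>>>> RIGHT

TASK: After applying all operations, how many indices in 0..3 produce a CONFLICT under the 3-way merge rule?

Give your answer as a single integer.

Answer: 0

Derivation:
Final LEFT:  [foxtrot, echo, foxtrot, alpha]
Final RIGHT: [foxtrot, echo, bravo, delta]
i=0: L=foxtrot R=foxtrot -> agree -> foxtrot
i=1: L=echo R=echo -> agree -> echo
i=2: L=foxtrot=BASE, R=bravo -> take RIGHT -> bravo
i=3: L=alpha, R=delta=BASE -> take LEFT -> alpha
Conflict count: 0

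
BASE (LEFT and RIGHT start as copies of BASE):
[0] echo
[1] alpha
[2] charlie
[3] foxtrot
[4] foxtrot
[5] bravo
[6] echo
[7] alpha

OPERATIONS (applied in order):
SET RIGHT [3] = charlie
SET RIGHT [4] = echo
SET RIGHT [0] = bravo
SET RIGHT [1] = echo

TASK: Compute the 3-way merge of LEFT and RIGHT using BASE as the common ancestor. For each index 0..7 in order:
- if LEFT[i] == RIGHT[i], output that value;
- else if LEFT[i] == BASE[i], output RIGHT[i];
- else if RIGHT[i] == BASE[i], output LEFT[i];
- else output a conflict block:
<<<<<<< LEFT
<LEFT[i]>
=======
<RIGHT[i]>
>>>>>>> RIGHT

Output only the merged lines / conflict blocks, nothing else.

Final LEFT:  [echo, alpha, charlie, foxtrot, foxtrot, bravo, echo, alpha]
Final RIGHT: [bravo, echo, charlie, charlie, echo, bravo, echo, alpha]
i=0: L=echo=BASE, R=bravo -> take RIGHT -> bravo
i=1: L=alpha=BASE, R=echo -> take RIGHT -> echo
i=2: L=charlie R=charlie -> agree -> charlie
i=3: L=foxtrot=BASE, R=charlie -> take RIGHT -> charlie
i=4: L=foxtrot=BASE, R=echo -> take RIGHT -> echo
i=5: L=bravo R=bravo -> agree -> bravo
i=6: L=echo R=echo -> agree -> echo
i=7: L=alpha R=alpha -> agree -> alpha

Answer: bravo
echo
charlie
charlie
echo
bravo
echo
alpha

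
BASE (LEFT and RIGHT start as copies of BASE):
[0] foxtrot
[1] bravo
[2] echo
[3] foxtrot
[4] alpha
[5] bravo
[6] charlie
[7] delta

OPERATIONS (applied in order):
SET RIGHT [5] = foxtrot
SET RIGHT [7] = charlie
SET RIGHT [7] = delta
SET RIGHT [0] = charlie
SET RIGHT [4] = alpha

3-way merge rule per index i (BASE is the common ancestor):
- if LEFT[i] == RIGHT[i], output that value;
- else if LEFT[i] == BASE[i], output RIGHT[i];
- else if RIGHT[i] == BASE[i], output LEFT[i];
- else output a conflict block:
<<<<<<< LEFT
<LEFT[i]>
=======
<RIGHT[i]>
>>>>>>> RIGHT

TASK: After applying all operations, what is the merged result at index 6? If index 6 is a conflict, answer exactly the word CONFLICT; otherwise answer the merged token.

Answer: charlie

Derivation:
Final LEFT:  [foxtrot, bravo, echo, foxtrot, alpha, bravo, charlie, delta]
Final RIGHT: [charlie, bravo, echo, foxtrot, alpha, foxtrot, charlie, delta]
i=0: L=foxtrot=BASE, R=charlie -> take RIGHT -> charlie
i=1: L=bravo R=bravo -> agree -> bravo
i=2: L=echo R=echo -> agree -> echo
i=3: L=foxtrot R=foxtrot -> agree -> foxtrot
i=4: L=alpha R=alpha -> agree -> alpha
i=5: L=bravo=BASE, R=foxtrot -> take RIGHT -> foxtrot
i=6: L=charlie R=charlie -> agree -> charlie
i=7: L=delta R=delta -> agree -> delta
Index 6 -> charlie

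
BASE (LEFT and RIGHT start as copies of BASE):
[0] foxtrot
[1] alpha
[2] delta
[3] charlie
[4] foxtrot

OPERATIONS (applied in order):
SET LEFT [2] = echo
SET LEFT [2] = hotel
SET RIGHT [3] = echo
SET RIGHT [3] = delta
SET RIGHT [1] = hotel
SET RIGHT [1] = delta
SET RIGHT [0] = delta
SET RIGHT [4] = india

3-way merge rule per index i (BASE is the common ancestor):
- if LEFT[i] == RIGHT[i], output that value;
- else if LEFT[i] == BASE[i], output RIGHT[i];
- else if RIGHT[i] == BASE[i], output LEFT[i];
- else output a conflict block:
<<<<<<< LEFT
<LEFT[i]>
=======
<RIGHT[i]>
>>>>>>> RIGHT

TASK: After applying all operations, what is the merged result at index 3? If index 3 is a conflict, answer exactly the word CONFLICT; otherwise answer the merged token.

Answer: delta

Derivation:
Final LEFT:  [foxtrot, alpha, hotel, charlie, foxtrot]
Final RIGHT: [delta, delta, delta, delta, india]
i=0: L=foxtrot=BASE, R=delta -> take RIGHT -> delta
i=1: L=alpha=BASE, R=delta -> take RIGHT -> delta
i=2: L=hotel, R=delta=BASE -> take LEFT -> hotel
i=3: L=charlie=BASE, R=delta -> take RIGHT -> delta
i=4: L=foxtrot=BASE, R=india -> take RIGHT -> india
Index 3 -> delta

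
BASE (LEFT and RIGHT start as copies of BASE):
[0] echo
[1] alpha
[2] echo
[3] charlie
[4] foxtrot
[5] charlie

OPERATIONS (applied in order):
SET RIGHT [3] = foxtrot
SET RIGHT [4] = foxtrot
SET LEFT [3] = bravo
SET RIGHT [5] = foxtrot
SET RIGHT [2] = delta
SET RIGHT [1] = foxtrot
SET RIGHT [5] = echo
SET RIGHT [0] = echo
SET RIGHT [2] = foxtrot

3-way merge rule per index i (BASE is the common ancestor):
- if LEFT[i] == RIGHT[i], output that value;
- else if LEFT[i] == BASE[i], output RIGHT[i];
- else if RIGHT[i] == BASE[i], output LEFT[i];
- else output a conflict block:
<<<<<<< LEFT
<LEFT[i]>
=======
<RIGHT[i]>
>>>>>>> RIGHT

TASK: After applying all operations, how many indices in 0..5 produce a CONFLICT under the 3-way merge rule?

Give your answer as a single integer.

Answer: 1

Derivation:
Final LEFT:  [echo, alpha, echo, bravo, foxtrot, charlie]
Final RIGHT: [echo, foxtrot, foxtrot, foxtrot, foxtrot, echo]
i=0: L=echo R=echo -> agree -> echo
i=1: L=alpha=BASE, R=foxtrot -> take RIGHT -> foxtrot
i=2: L=echo=BASE, R=foxtrot -> take RIGHT -> foxtrot
i=3: BASE=charlie L=bravo R=foxtrot all differ -> CONFLICT
i=4: L=foxtrot R=foxtrot -> agree -> foxtrot
i=5: L=charlie=BASE, R=echo -> take RIGHT -> echo
Conflict count: 1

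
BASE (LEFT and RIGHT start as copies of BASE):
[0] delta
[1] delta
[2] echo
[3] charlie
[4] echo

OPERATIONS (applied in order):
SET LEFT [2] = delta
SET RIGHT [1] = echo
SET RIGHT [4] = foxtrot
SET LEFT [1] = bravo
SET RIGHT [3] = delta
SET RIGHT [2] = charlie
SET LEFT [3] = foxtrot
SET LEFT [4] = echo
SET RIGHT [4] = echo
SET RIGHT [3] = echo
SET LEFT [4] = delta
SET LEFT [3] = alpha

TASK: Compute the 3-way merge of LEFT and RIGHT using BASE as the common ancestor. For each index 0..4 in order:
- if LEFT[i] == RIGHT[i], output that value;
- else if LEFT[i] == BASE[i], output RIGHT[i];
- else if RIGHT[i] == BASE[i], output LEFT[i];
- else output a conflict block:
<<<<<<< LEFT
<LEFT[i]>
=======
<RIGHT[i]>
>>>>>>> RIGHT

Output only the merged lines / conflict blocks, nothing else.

Answer: delta
<<<<<<< LEFT
bravo
=======
echo
>>>>>>> RIGHT
<<<<<<< LEFT
delta
=======
charlie
>>>>>>> RIGHT
<<<<<<< LEFT
alpha
=======
echo
>>>>>>> RIGHT
delta

Derivation:
Final LEFT:  [delta, bravo, delta, alpha, delta]
Final RIGHT: [delta, echo, charlie, echo, echo]
i=0: L=delta R=delta -> agree -> delta
i=1: BASE=delta L=bravo R=echo all differ -> CONFLICT
i=2: BASE=echo L=delta R=charlie all differ -> CONFLICT
i=3: BASE=charlie L=alpha R=echo all differ -> CONFLICT
i=4: L=delta, R=echo=BASE -> take LEFT -> delta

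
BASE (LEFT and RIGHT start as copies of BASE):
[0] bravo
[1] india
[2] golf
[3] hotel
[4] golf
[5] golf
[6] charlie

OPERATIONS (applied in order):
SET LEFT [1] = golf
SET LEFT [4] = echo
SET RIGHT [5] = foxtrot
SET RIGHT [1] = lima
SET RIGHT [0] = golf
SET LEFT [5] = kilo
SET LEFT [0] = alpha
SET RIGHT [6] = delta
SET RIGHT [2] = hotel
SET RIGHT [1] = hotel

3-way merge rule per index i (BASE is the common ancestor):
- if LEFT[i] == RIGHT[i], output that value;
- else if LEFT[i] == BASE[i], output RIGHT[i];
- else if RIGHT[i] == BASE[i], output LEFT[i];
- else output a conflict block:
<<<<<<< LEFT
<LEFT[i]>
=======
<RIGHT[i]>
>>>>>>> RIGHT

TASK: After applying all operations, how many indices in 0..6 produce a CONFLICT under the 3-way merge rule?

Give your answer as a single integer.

Final LEFT:  [alpha, golf, golf, hotel, echo, kilo, charlie]
Final RIGHT: [golf, hotel, hotel, hotel, golf, foxtrot, delta]
i=0: BASE=bravo L=alpha R=golf all differ -> CONFLICT
i=1: BASE=india L=golf R=hotel all differ -> CONFLICT
i=2: L=golf=BASE, R=hotel -> take RIGHT -> hotel
i=3: L=hotel R=hotel -> agree -> hotel
i=4: L=echo, R=golf=BASE -> take LEFT -> echo
i=5: BASE=golf L=kilo R=foxtrot all differ -> CONFLICT
i=6: L=charlie=BASE, R=delta -> take RIGHT -> delta
Conflict count: 3

Answer: 3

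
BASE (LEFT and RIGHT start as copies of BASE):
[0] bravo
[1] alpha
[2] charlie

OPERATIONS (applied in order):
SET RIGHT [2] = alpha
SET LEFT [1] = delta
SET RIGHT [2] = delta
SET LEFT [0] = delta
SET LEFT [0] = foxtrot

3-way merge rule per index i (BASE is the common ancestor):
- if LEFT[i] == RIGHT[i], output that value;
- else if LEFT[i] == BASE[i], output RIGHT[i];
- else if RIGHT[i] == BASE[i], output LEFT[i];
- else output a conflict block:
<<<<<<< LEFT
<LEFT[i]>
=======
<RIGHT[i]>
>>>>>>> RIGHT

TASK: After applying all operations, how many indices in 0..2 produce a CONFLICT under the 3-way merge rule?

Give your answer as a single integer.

Answer: 0

Derivation:
Final LEFT:  [foxtrot, delta, charlie]
Final RIGHT: [bravo, alpha, delta]
i=0: L=foxtrot, R=bravo=BASE -> take LEFT -> foxtrot
i=1: L=delta, R=alpha=BASE -> take LEFT -> delta
i=2: L=charlie=BASE, R=delta -> take RIGHT -> delta
Conflict count: 0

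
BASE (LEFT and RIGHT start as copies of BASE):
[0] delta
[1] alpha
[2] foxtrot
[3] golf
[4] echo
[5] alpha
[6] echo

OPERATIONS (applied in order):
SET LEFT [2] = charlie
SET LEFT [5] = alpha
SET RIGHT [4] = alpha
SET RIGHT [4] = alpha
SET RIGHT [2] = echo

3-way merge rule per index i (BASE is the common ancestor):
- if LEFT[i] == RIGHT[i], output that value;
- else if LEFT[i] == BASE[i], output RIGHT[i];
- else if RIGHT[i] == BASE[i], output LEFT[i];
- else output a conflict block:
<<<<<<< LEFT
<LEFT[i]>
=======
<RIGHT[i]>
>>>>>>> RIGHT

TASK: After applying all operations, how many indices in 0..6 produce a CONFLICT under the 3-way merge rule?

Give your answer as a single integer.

Answer: 1

Derivation:
Final LEFT:  [delta, alpha, charlie, golf, echo, alpha, echo]
Final RIGHT: [delta, alpha, echo, golf, alpha, alpha, echo]
i=0: L=delta R=delta -> agree -> delta
i=1: L=alpha R=alpha -> agree -> alpha
i=2: BASE=foxtrot L=charlie R=echo all differ -> CONFLICT
i=3: L=golf R=golf -> agree -> golf
i=4: L=echo=BASE, R=alpha -> take RIGHT -> alpha
i=5: L=alpha R=alpha -> agree -> alpha
i=6: L=echo R=echo -> agree -> echo
Conflict count: 1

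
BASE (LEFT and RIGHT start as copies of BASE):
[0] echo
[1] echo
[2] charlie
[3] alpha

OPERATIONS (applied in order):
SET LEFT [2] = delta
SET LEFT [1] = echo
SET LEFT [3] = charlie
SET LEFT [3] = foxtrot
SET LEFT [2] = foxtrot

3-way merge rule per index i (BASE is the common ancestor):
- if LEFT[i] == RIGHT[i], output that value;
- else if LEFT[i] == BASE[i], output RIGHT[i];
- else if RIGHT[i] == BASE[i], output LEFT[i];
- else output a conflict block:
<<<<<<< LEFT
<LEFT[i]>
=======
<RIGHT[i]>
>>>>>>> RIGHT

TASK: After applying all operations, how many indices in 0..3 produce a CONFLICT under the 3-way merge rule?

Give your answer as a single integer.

Final LEFT:  [echo, echo, foxtrot, foxtrot]
Final RIGHT: [echo, echo, charlie, alpha]
i=0: L=echo R=echo -> agree -> echo
i=1: L=echo R=echo -> agree -> echo
i=2: L=foxtrot, R=charlie=BASE -> take LEFT -> foxtrot
i=3: L=foxtrot, R=alpha=BASE -> take LEFT -> foxtrot
Conflict count: 0

Answer: 0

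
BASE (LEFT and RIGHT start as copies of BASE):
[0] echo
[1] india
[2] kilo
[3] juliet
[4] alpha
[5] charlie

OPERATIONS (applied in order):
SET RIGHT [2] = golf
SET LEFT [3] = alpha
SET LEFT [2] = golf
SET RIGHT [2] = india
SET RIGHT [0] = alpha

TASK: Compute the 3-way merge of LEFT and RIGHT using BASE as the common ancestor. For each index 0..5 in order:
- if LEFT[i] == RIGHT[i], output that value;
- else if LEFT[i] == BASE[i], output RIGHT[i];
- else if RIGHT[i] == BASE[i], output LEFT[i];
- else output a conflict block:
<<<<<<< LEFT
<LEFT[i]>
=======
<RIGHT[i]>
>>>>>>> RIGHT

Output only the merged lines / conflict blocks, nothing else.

Final LEFT:  [echo, india, golf, alpha, alpha, charlie]
Final RIGHT: [alpha, india, india, juliet, alpha, charlie]
i=0: L=echo=BASE, R=alpha -> take RIGHT -> alpha
i=1: L=india R=india -> agree -> india
i=2: BASE=kilo L=golf R=india all differ -> CONFLICT
i=3: L=alpha, R=juliet=BASE -> take LEFT -> alpha
i=4: L=alpha R=alpha -> agree -> alpha
i=5: L=charlie R=charlie -> agree -> charlie

Answer: alpha
india
<<<<<<< LEFT
golf
=======
india
>>>>>>> RIGHT
alpha
alpha
charlie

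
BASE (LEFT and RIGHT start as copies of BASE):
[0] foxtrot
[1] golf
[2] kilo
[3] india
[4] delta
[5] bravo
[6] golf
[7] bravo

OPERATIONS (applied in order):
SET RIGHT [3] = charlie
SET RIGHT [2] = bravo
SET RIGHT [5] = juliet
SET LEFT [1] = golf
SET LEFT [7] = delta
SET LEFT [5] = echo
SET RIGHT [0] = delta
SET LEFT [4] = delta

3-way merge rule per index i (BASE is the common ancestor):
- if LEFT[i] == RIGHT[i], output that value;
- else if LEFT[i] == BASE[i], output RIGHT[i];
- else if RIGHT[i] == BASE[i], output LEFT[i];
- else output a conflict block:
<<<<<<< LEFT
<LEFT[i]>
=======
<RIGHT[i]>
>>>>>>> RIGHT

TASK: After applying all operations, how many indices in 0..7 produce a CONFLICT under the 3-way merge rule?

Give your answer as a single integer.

Answer: 1

Derivation:
Final LEFT:  [foxtrot, golf, kilo, india, delta, echo, golf, delta]
Final RIGHT: [delta, golf, bravo, charlie, delta, juliet, golf, bravo]
i=0: L=foxtrot=BASE, R=delta -> take RIGHT -> delta
i=1: L=golf R=golf -> agree -> golf
i=2: L=kilo=BASE, R=bravo -> take RIGHT -> bravo
i=3: L=india=BASE, R=charlie -> take RIGHT -> charlie
i=4: L=delta R=delta -> agree -> delta
i=5: BASE=bravo L=echo R=juliet all differ -> CONFLICT
i=6: L=golf R=golf -> agree -> golf
i=7: L=delta, R=bravo=BASE -> take LEFT -> delta
Conflict count: 1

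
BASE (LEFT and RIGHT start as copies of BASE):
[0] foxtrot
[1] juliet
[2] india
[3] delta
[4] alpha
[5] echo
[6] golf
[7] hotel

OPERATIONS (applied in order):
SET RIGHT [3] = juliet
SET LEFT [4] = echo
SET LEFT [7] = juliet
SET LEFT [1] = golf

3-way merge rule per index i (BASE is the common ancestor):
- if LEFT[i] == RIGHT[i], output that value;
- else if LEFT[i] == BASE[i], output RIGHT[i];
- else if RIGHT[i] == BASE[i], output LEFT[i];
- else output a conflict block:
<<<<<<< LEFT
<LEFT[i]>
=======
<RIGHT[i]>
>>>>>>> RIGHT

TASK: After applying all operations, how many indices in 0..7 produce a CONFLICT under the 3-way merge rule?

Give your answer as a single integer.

Answer: 0

Derivation:
Final LEFT:  [foxtrot, golf, india, delta, echo, echo, golf, juliet]
Final RIGHT: [foxtrot, juliet, india, juliet, alpha, echo, golf, hotel]
i=0: L=foxtrot R=foxtrot -> agree -> foxtrot
i=1: L=golf, R=juliet=BASE -> take LEFT -> golf
i=2: L=india R=india -> agree -> india
i=3: L=delta=BASE, R=juliet -> take RIGHT -> juliet
i=4: L=echo, R=alpha=BASE -> take LEFT -> echo
i=5: L=echo R=echo -> agree -> echo
i=6: L=golf R=golf -> agree -> golf
i=7: L=juliet, R=hotel=BASE -> take LEFT -> juliet
Conflict count: 0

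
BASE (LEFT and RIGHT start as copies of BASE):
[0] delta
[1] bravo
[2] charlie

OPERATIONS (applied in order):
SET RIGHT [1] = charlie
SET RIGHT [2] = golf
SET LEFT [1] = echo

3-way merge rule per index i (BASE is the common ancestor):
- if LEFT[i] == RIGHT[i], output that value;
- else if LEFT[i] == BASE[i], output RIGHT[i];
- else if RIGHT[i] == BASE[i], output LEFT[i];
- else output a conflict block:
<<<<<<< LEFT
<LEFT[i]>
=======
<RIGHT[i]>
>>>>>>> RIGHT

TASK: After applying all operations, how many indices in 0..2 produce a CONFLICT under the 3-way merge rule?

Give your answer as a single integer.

Final LEFT:  [delta, echo, charlie]
Final RIGHT: [delta, charlie, golf]
i=0: L=delta R=delta -> agree -> delta
i=1: BASE=bravo L=echo R=charlie all differ -> CONFLICT
i=2: L=charlie=BASE, R=golf -> take RIGHT -> golf
Conflict count: 1

Answer: 1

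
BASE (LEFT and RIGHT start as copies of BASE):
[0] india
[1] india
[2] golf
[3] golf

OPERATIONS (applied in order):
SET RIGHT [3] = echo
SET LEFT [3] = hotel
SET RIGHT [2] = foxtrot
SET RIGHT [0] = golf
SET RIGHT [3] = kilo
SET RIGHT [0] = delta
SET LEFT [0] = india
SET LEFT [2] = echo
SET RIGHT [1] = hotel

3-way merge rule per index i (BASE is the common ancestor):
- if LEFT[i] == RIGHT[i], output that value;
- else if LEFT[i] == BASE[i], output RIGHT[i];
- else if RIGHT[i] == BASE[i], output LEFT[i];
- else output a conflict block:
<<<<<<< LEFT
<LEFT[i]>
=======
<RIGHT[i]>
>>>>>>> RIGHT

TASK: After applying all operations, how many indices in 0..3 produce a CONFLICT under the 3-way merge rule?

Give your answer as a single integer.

Final LEFT:  [india, india, echo, hotel]
Final RIGHT: [delta, hotel, foxtrot, kilo]
i=0: L=india=BASE, R=delta -> take RIGHT -> delta
i=1: L=india=BASE, R=hotel -> take RIGHT -> hotel
i=2: BASE=golf L=echo R=foxtrot all differ -> CONFLICT
i=3: BASE=golf L=hotel R=kilo all differ -> CONFLICT
Conflict count: 2

Answer: 2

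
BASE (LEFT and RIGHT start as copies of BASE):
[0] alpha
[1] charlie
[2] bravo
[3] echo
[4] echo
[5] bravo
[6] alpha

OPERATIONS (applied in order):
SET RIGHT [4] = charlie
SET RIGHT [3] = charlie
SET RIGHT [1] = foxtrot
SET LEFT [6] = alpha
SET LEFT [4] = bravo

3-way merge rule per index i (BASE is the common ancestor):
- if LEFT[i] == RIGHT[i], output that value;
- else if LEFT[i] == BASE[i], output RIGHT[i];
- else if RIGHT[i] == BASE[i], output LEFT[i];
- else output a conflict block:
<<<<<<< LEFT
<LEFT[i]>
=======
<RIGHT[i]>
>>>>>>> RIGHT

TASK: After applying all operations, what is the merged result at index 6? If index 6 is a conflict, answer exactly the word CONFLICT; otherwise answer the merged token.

Answer: alpha

Derivation:
Final LEFT:  [alpha, charlie, bravo, echo, bravo, bravo, alpha]
Final RIGHT: [alpha, foxtrot, bravo, charlie, charlie, bravo, alpha]
i=0: L=alpha R=alpha -> agree -> alpha
i=1: L=charlie=BASE, R=foxtrot -> take RIGHT -> foxtrot
i=2: L=bravo R=bravo -> agree -> bravo
i=3: L=echo=BASE, R=charlie -> take RIGHT -> charlie
i=4: BASE=echo L=bravo R=charlie all differ -> CONFLICT
i=5: L=bravo R=bravo -> agree -> bravo
i=6: L=alpha R=alpha -> agree -> alpha
Index 6 -> alpha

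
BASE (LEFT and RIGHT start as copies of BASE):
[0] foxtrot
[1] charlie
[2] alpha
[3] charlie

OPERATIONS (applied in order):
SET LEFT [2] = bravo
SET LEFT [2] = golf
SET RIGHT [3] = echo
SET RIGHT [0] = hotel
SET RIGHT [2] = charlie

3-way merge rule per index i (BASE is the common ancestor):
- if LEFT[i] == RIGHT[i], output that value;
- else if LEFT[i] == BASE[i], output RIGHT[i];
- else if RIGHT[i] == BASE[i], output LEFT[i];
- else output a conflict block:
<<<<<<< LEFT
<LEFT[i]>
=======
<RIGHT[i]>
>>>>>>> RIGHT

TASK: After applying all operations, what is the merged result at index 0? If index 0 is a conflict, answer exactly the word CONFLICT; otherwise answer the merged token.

Answer: hotel

Derivation:
Final LEFT:  [foxtrot, charlie, golf, charlie]
Final RIGHT: [hotel, charlie, charlie, echo]
i=0: L=foxtrot=BASE, R=hotel -> take RIGHT -> hotel
i=1: L=charlie R=charlie -> agree -> charlie
i=2: BASE=alpha L=golf R=charlie all differ -> CONFLICT
i=3: L=charlie=BASE, R=echo -> take RIGHT -> echo
Index 0 -> hotel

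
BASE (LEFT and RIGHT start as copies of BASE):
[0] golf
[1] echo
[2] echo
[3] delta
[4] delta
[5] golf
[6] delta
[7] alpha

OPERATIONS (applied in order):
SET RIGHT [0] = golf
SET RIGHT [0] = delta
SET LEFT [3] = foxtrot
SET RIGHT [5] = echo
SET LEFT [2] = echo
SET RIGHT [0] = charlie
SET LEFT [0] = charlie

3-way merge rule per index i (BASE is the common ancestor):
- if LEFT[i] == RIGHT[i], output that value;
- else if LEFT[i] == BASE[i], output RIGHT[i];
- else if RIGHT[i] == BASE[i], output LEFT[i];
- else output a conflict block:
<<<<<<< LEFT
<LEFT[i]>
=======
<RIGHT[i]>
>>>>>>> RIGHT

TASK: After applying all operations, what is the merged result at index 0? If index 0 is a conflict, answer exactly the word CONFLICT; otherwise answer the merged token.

Final LEFT:  [charlie, echo, echo, foxtrot, delta, golf, delta, alpha]
Final RIGHT: [charlie, echo, echo, delta, delta, echo, delta, alpha]
i=0: L=charlie R=charlie -> agree -> charlie
i=1: L=echo R=echo -> agree -> echo
i=2: L=echo R=echo -> agree -> echo
i=3: L=foxtrot, R=delta=BASE -> take LEFT -> foxtrot
i=4: L=delta R=delta -> agree -> delta
i=5: L=golf=BASE, R=echo -> take RIGHT -> echo
i=6: L=delta R=delta -> agree -> delta
i=7: L=alpha R=alpha -> agree -> alpha
Index 0 -> charlie

Answer: charlie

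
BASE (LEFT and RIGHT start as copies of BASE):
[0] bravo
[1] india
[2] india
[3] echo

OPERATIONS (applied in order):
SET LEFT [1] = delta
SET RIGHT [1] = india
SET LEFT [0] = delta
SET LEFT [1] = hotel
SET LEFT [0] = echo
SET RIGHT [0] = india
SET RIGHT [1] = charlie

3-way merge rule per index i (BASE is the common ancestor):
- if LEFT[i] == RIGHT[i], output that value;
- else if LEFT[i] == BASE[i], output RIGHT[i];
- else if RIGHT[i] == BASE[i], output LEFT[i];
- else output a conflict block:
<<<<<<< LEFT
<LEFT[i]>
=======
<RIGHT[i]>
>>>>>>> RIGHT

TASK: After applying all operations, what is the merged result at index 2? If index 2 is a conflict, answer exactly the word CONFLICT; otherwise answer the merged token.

Final LEFT:  [echo, hotel, india, echo]
Final RIGHT: [india, charlie, india, echo]
i=0: BASE=bravo L=echo R=india all differ -> CONFLICT
i=1: BASE=india L=hotel R=charlie all differ -> CONFLICT
i=2: L=india R=india -> agree -> india
i=3: L=echo R=echo -> agree -> echo
Index 2 -> india

Answer: india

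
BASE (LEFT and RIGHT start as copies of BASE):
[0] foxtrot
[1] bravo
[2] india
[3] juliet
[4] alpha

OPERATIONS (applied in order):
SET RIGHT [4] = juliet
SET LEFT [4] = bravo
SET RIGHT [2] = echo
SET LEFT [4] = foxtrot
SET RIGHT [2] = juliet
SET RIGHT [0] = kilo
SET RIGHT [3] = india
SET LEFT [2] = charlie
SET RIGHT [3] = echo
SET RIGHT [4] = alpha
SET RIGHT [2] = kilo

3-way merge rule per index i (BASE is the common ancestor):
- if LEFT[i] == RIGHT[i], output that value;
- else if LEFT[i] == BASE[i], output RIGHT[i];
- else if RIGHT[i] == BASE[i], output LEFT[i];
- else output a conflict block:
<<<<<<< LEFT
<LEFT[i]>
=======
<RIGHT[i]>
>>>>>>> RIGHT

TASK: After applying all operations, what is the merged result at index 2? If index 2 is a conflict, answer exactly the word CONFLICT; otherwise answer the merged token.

Final LEFT:  [foxtrot, bravo, charlie, juliet, foxtrot]
Final RIGHT: [kilo, bravo, kilo, echo, alpha]
i=0: L=foxtrot=BASE, R=kilo -> take RIGHT -> kilo
i=1: L=bravo R=bravo -> agree -> bravo
i=2: BASE=india L=charlie R=kilo all differ -> CONFLICT
i=3: L=juliet=BASE, R=echo -> take RIGHT -> echo
i=4: L=foxtrot, R=alpha=BASE -> take LEFT -> foxtrot
Index 2 -> CONFLICT

Answer: CONFLICT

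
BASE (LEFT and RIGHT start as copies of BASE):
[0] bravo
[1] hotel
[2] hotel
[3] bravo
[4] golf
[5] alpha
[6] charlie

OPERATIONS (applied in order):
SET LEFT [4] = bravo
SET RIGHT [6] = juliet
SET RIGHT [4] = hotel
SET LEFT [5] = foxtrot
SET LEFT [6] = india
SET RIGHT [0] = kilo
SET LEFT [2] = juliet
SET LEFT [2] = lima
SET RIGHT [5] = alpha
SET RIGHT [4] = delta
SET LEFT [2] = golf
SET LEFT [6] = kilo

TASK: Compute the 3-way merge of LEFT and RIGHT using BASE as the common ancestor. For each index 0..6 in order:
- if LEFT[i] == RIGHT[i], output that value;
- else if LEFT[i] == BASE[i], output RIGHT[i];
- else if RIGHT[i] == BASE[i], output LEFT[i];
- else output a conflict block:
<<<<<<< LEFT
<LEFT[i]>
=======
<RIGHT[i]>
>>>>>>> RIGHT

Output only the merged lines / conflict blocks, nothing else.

Answer: kilo
hotel
golf
bravo
<<<<<<< LEFT
bravo
=======
delta
>>>>>>> RIGHT
foxtrot
<<<<<<< LEFT
kilo
=======
juliet
>>>>>>> RIGHT

Derivation:
Final LEFT:  [bravo, hotel, golf, bravo, bravo, foxtrot, kilo]
Final RIGHT: [kilo, hotel, hotel, bravo, delta, alpha, juliet]
i=0: L=bravo=BASE, R=kilo -> take RIGHT -> kilo
i=1: L=hotel R=hotel -> agree -> hotel
i=2: L=golf, R=hotel=BASE -> take LEFT -> golf
i=3: L=bravo R=bravo -> agree -> bravo
i=4: BASE=golf L=bravo R=delta all differ -> CONFLICT
i=5: L=foxtrot, R=alpha=BASE -> take LEFT -> foxtrot
i=6: BASE=charlie L=kilo R=juliet all differ -> CONFLICT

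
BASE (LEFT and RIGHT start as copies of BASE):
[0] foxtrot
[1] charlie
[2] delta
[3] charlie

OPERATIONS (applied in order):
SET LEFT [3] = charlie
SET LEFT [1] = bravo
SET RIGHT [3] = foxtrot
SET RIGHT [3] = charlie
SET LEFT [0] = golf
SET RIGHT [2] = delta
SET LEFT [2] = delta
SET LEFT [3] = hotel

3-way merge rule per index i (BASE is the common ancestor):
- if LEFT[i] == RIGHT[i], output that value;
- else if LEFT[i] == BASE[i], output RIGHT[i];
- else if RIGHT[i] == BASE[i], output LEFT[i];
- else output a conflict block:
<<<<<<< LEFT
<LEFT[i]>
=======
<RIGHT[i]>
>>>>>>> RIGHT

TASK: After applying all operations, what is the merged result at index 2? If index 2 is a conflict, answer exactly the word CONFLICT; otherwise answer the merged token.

Final LEFT:  [golf, bravo, delta, hotel]
Final RIGHT: [foxtrot, charlie, delta, charlie]
i=0: L=golf, R=foxtrot=BASE -> take LEFT -> golf
i=1: L=bravo, R=charlie=BASE -> take LEFT -> bravo
i=2: L=delta R=delta -> agree -> delta
i=3: L=hotel, R=charlie=BASE -> take LEFT -> hotel
Index 2 -> delta

Answer: delta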